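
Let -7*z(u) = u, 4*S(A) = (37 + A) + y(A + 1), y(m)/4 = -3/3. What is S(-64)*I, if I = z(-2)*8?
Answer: -124/7 ≈ -17.714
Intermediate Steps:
y(m) = -4 (y(m) = 4*(-3/3) = 4*(-3*1/3) = 4*(-1) = -4)
S(A) = 33/4 + A/4 (S(A) = ((37 + A) - 4)/4 = (33 + A)/4 = 33/4 + A/4)
z(u) = -u/7
I = 16/7 (I = -1/7*(-2)*8 = (2/7)*8 = 16/7 ≈ 2.2857)
S(-64)*I = (33/4 + (1/4)*(-64))*(16/7) = (33/4 - 16)*(16/7) = -31/4*16/7 = -124/7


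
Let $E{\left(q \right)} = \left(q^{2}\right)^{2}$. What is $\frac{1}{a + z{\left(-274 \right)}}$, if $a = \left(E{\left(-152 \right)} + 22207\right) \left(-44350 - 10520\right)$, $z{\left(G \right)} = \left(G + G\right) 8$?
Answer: $- \frac{1}{29290540056394} \approx -3.4141 \cdot 10^{-14}$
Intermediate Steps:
$z{\left(G \right)} = 16 G$ ($z{\left(G \right)} = 2 G 8 = 16 G$)
$E{\left(q \right)} = q^{4}$
$a = -29290540052010$ ($a = \left(\left(-152\right)^{4} + 22207\right) \left(-44350 - 10520\right) = \left(533794816 + 22207\right) \left(-54870\right) = 533817023 \left(-54870\right) = -29290540052010$)
$\frac{1}{a + z{\left(-274 \right)}} = \frac{1}{-29290540052010 + 16 \left(-274\right)} = \frac{1}{-29290540052010 - 4384} = \frac{1}{-29290540056394} = - \frac{1}{29290540056394}$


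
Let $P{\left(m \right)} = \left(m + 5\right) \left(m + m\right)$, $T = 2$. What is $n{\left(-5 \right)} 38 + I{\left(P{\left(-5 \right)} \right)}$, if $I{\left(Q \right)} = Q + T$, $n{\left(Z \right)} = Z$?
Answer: $-188$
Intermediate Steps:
$P{\left(m \right)} = 2 m \left(5 + m\right)$ ($P{\left(m \right)} = \left(5 + m\right) 2 m = 2 m \left(5 + m\right)$)
$I{\left(Q \right)} = 2 + Q$ ($I{\left(Q \right)} = Q + 2 = 2 + Q$)
$n{\left(-5 \right)} 38 + I{\left(P{\left(-5 \right)} \right)} = \left(-5\right) 38 + \left(2 + 2 \left(-5\right) \left(5 - 5\right)\right) = -190 + \left(2 + 2 \left(-5\right) 0\right) = -190 + \left(2 + 0\right) = -190 + 2 = -188$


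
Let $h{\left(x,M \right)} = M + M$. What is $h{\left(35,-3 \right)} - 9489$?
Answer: $-9495$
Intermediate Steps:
$h{\left(x,M \right)} = 2 M$
$h{\left(35,-3 \right)} - 9489 = 2 \left(-3\right) - 9489 = -6 - 9489 = -9495$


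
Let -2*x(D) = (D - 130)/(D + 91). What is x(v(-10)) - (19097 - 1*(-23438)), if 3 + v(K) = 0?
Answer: -7486027/176 ≈ -42534.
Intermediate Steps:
v(K) = -3 (v(K) = -3 + 0 = -3)
x(D) = -(-130 + D)/(2*(91 + D)) (x(D) = -(D - 130)/(2*(D + 91)) = -(-130 + D)/(2*(91 + D)))
x(v(-10)) - (19097 - 1*(-23438)) = (130 - 1*(-3))/(2*(91 - 3)) - (19097 - 1*(-23438)) = (½)*(130 + 3)/88 - (19097 + 23438) = (½)*(1/88)*133 - 1*42535 = 133/176 - 42535 = -7486027/176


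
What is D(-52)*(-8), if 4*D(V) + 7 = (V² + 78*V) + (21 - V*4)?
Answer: 2260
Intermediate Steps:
D(V) = 7/2 + V²/4 + 37*V/2 (D(V) = -7/4 + ((V² + 78*V) + (21 - V*4))/4 = -7/4 + ((V² + 78*V) + (21 - 4*V))/4 = -7/4 + (21 + V² + 74*V)/4 = -7/4 + (21/4 + V²/4 + 37*V/2) = 7/2 + V²/4 + 37*V/2)
D(-52)*(-8) = (7/2 + (¼)*(-52)² + (37/2)*(-52))*(-8) = (7/2 + (¼)*2704 - 962)*(-8) = (7/2 + 676 - 962)*(-8) = -565/2*(-8) = 2260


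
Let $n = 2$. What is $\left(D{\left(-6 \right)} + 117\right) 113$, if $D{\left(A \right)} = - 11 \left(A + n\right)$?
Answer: $18193$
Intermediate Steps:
$D{\left(A \right)} = -22 - 11 A$ ($D{\left(A \right)} = - 11 \left(A + 2\right) = - 11 \left(2 + A\right) = -22 - 11 A$)
$\left(D{\left(-6 \right)} + 117\right) 113 = \left(\left(-22 - -66\right) + 117\right) 113 = \left(\left(-22 + 66\right) + 117\right) 113 = \left(44 + 117\right) 113 = 161 \cdot 113 = 18193$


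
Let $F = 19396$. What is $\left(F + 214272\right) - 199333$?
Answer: $34335$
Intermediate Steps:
$\left(F + 214272\right) - 199333 = \left(19396 + 214272\right) - 199333 = 233668 - 199333 = 34335$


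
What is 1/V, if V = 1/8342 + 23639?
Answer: 8342/197196539 ≈ 4.2303e-5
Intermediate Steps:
V = 197196539/8342 (V = 1/8342 + 23639 = 197196539/8342 ≈ 23639.)
1/V = 1/(197196539/8342) = 8342/197196539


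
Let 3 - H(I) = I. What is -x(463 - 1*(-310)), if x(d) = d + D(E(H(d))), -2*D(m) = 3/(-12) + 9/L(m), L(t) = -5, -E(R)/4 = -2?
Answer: -30961/40 ≈ -774.03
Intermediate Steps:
H(I) = 3 - I
E(R) = 8 (E(R) = -4*(-2) = 8)
D(m) = 41/40 (D(m) = -(3/(-12) + 9/(-5))/2 = -(3*(-1/12) + 9*(-⅕))/2 = -(-¼ - 9/5)/2 = -½*(-41/20) = 41/40)
x(d) = 41/40 + d (x(d) = d + 41/40 = 41/40 + d)
-x(463 - 1*(-310)) = -(41/40 + (463 - 1*(-310))) = -(41/40 + (463 + 310)) = -(41/40 + 773) = -1*30961/40 = -30961/40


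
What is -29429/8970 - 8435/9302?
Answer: -87352627/20859735 ≈ -4.1876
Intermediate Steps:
-29429/8970 - 8435/9302 = -87352627/20859735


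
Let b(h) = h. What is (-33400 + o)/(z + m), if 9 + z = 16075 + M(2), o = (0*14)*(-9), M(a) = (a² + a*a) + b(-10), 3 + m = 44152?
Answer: -33400/60213 ≈ -0.55470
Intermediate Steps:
m = 44149 (m = -3 + 44152 = 44149)
M(a) = -10 + 2*a² (M(a) = (a² + a*a) - 10 = (a² + a²) - 10 = 2*a² - 10 = -10 + 2*a²)
o = 0 (o = 0*(-9) = 0)
z = 16064 (z = -9 + (16075 + (-10 + 2*2²)) = -9 + (16075 + (-10 + 2*4)) = -9 + (16075 + (-10 + 8)) = -9 + (16075 - 2) = -9 + 16073 = 16064)
(-33400 + o)/(z + m) = (-33400 + 0)/(16064 + 44149) = -33400/60213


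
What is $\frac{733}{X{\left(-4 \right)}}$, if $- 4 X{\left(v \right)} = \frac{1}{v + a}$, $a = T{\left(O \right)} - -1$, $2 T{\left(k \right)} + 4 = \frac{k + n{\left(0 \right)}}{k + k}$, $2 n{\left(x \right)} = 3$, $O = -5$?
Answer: $\frac{141469}{10} \approx 14147.0$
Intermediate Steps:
$n{\left(x \right)} = \frac{3}{2}$ ($n{\left(x \right)} = \frac{1}{2} \cdot 3 = \frac{3}{2}$)
$T{\left(k \right)} = -2 + \frac{\frac{3}{2} + k}{4 k}$ ($T{\left(k \right)} = -2 + \frac{\left(k + \frac{3}{2}\right) \frac{1}{k + k}}{2} = -2 + \frac{\left(\frac{3}{2} + k\right) \frac{1}{2 k}}{2} = -2 + \frac{\frac{1}{2} \frac{1}{k} \left(\frac{3}{2} + k\right)}{2} = -2 + \frac{\frac{3}{2} + k}{4 k}$)
$a = - \frac{33}{40}$ ($a = \frac{3 - -70}{8 \left(-5\right)} - -1 = \frac{1}{8} \left(- \frac{1}{5}\right) \left(3 + 70\right) + 1 = \frac{1}{8} \left(- \frac{1}{5}\right) 73 + 1 = - \frac{73}{40} + 1 = - \frac{33}{40} \approx -0.825$)
$X{\left(v \right)} = - \frac{1}{4 \left(- \frac{33}{40} + v\right)}$ ($X{\left(v \right)} = - \frac{1}{4 \left(v - \frac{33}{40}\right)} = - \frac{1}{4 \left(- \frac{33}{40} + v\right)}$)
$\frac{733}{X{\left(-4 \right)}} = \frac{733}{\left(-10\right) \frac{1}{-33 + 40 \left(-4\right)}} = \frac{733}{\left(-10\right) \frac{1}{-33 - 160}} = \frac{733}{\left(-10\right) \frac{1}{-193}} = \frac{733}{\left(-10\right) \left(- \frac{1}{193}\right)} = \frac{733}{\frac{10}{193}} = 733 \cdot \frac{193}{10} = \frac{141469}{10}$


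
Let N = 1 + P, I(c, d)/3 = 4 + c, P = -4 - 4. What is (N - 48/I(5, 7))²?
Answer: 6241/81 ≈ 77.049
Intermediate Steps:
P = -8
I(c, d) = 12 + 3*c (I(c, d) = 3*(4 + c) = 12 + 3*c)
N = -7 (N = 1 - 8 = -7)
(N - 48/I(5, 7))² = (-7 - 48/(12 + 3*5))² = (-7 - 48/(12 + 15))² = (-7 - 48/27)² = (-7 - 48*1/27)² = (-7 - 16/9)² = (-79/9)² = 6241/81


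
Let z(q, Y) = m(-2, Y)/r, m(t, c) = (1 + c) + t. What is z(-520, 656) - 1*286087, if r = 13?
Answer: -3718476/13 ≈ -2.8604e+5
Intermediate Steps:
m(t, c) = 1 + c + t
z(q, Y) = -1/13 + Y/13 (z(q, Y) = (1 + Y - 2)/13 = (-1 + Y)*(1/13) = -1/13 + Y/13)
z(-520, 656) - 1*286087 = (-1/13 + (1/13)*656) - 1*286087 = (-1/13 + 656/13) - 286087 = 655/13 - 286087 = -3718476/13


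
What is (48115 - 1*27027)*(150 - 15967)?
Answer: -333548896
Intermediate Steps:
(48115 - 1*27027)*(150 - 15967) = (48115 - 27027)*(-15817) = 21088*(-15817) = -333548896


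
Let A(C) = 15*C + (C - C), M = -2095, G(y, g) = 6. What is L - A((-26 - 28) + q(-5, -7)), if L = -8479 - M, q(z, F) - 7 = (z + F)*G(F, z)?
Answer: -4599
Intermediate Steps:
q(z, F) = 7 + 6*F + 6*z (q(z, F) = 7 + (z + F)*6 = 7 + (F + z)*6 = 7 + (6*F + 6*z) = 7 + 6*F + 6*z)
L = -6384 (L = -8479 - 1*(-2095) = -8479 + 2095 = -6384)
A(C) = 15*C (A(C) = 15*C + 0 = 15*C)
L - A((-26 - 28) + q(-5, -7)) = -6384 - 15*((-26 - 28) + (7 + 6*(-7) + 6*(-5))) = -6384 - 15*(-54 + (7 - 42 - 30)) = -6384 - 15*(-54 - 65) = -6384 - 15*(-119) = -6384 - 1*(-1785) = -6384 + 1785 = -4599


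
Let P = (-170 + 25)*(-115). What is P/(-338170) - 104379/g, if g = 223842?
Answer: -650506863/1261610819 ≈ -0.51562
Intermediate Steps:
P = 16675 (P = -145*(-115) = 16675)
P/(-338170) - 104379/g = 16675/(-338170) - 104379/223842 = 16675*(-1/338170) - 104379*1/223842 = -3335/67634 - 34793/74614 = -650506863/1261610819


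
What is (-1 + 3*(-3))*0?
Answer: 0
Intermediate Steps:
(-1 + 3*(-3))*0 = (-1 - 9)*0 = -10*0 = 0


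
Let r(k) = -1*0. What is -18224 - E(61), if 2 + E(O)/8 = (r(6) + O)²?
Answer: -47976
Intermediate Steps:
r(k) = 0
E(O) = -16 + 8*O² (E(O) = -16 + 8*(0 + O)² = -16 + 8*O²)
-18224 - E(61) = -18224 - (-16 + 8*61²) = -18224 - (-16 + 8*3721) = -18224 - (-16 + 29768) = -18224 - 1*29752 = -18224 - 29752 = -47976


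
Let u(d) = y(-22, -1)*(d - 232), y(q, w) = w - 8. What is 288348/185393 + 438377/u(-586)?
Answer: 83394845137/1364863266 ≈ 61.101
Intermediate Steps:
y(q, w) = -8 + w
u(d) = 2088 - 9*d (u(d) = (-8 - 1)*(d - 232) = -9*(-232 + d) = 2088 - 9*d)
288348/185393 + 438377/u(-586) = 288348/185393 + 438377/(2088 - 9*(-586)) = 288348*(1/185393) + 438377/(2088 + 5274) = 288348/185393 + 438377/7362 = 83394845137/1364863266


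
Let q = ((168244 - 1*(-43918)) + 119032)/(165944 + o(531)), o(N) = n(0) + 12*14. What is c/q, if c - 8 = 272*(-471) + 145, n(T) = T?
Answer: -208387504/3247 ≈ -64179.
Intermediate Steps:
o(N) = 168 (o(N) = 0 + 12*14 = 0 + 168 = 168)
c = -127959 (c = 8 + (272*(-471) + 145) = 8 + (-128112 + 145) = 8 - 127967 = -127959)
q = 165597/83056 (q = ((168244 - 1*(-43918)) + 119032)/(165944 + 168) = ((168244 + 43918) + 119032)/166112 = (212162 + 119032)*(1/166112) = 331194*(1/166112) = 165597/83056 ≈ 1.9938)
c/q = -127959/165597/83056 = -127959*83056/165597 = -208387504/3247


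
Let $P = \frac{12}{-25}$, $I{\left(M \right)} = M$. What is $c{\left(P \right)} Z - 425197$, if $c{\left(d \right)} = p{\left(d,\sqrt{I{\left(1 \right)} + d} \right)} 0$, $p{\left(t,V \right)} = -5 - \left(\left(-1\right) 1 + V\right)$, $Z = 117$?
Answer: $-425197$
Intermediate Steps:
$P = - \frac{12}{25}$ ($P = 12 \left(- \frac{1}{25}\right) = - \frac{12}{25} \approx -0.48$)
$p{\left(t,V \right)} = -4 - V$ ($p{\left(t,V \right)} = -5 - \left(-1 + V\right) = -4 - V$)
$c{\left(d \right)} = 0$ ($c{\left(d \right)} = \left(-4 - \sqrt{1 + d}\right) 0 = 0$)
$c{\left(P \right)} Z - 425197 = 0 \cdot 117 - 425197 = 0 - 425197 = -425197$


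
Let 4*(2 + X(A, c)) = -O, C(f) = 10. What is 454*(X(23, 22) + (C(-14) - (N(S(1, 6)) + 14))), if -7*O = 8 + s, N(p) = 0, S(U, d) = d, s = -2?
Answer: -18387/7 ≈ -2626.7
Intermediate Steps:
O = -6/7 (O = -(8 - 2)/7 = -⅐*6 = -6/7 ≈ -0.85714)
X(A, c) = -25/14 (X(A, c) = -2 + (-1*(-6/7))/4 = -2 + (¼)*(6/7) = -2 + 3/14 = -25/14)
454*(X(23, 22) + (C(-14) - (N(S(1, 6)) + 14))) = 454*(-25/14 + (10 - (0 + 14))) = 454*(-25/14 + (10 - 1*14)) = 454*(-25/14 + (10 - 14)) = 454*(-25/14 - 4) = 454*(-81/14) = -18387/7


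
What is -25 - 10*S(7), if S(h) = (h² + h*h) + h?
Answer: -1075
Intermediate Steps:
S(h) = h + 2*h² (S(h) = (h² + h²) + h = 2*h² + h = h + 2*h²)
-25 - 10*S(7) = -25 - 70*(1 + 2*7) = -25 - 70*(1 + 14) = -25 - 70*15 = -25 - 10*105 = -25 - 1050 = -1075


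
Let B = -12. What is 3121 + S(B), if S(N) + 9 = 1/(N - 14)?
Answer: 80911/26 ≈ 3112.0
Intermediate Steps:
S(N) = -9 + 1/(-14 + N) (S(N) = -9 + 1/(N - 14) = -9 + 1/(-14 + N))
3121 + S(B) = 3121 + (127 - 9*(-12))/(-14 - 12) = 3121 + (127 + 108)/(-26) = 3121 - 1/26*235 = 3121 - 235/26 = 80911/26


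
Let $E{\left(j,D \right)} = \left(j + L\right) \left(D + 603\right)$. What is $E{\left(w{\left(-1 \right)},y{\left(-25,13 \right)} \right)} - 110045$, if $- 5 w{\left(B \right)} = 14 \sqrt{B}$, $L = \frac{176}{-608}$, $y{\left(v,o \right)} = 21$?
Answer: $- \frac{2094287}{19} - \frac{8736 i}{5} \approx -1.1023 \cdot 10^{5} - 1747.2 i$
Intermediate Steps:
$L = - \frac{11}{38}$ ($L = 176 \left(- \frac{1}{608}\right) = - \frac{11}{38} \approx -0.28947$)
$w{\left(B \right)} = - \frac{14 \sqrt{B}}{5}$
$E{\left(j,D \right)} = \left(603 + D\right) \left(- \frac{11}{38} + j\right)$ ($E{\left(j,D \right)} = \left(j - \frac{11}{38}\right) \left(D + 603\right) = \left(- \frac{11}{38} + j\right) \left(603 + D\right) = \left(603 + D\right) \left(- \frac{11}{38} + j\right)$)
$E{\left(w{\left(-1 \right)},y{\left(-25,13 \right)} \right)} - 110045 = \left(- \frac{6633}{38} + 603 \left(- \frac{14 \sqrt{-1}}{5}\right) - \frac{231}{38} + 21 \left(- \frac{14 \sqrt{-1}}{5}\right)\right) - 110045 = \left(- \frac{6633}{38} + 603 \left(- \frac{14 i}{5}\right) - \frac{231}{38} + 21 \left(- \frac{14 i}{5}\right)\right) - 110045 = \left(- \frac{6633}{38} - \frac{8442 i}{5} - \frac{231}{38} - \frac{294 i}{5}\right) - 110045 = \left(- \frac{3432}{19} - \frac{8736 i}{5}\right) - 110045 = - \frac{2094287}{19} - \frac{8736 i}{5}$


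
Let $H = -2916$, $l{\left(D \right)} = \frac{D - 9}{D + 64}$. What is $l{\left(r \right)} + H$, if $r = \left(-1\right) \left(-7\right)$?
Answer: $- \frac{207038}{71} \approx -2916.0$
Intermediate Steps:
$r = 7$
$l{\left(D \right)} = \frac{-9 + D}{64 + D}$
$l{\left(r \right)} + H = \frac{-9 + 7}{64 + 7} - 2916 = \frac{1}{71} \left(-2\right) - 2916 = - \frac{2}{71} - 2916 = - \frac{207038}{71}$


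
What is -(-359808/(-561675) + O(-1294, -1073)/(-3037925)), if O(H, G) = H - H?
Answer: -119936/187225 ≈ -0.64060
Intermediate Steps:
O(H, G) = 0
-(-359808/(-561675) + O(-1294, -1073)/(-3037925)) = -(-359808/(-561675) + 0/(-3037925)) = -(-359808*(-1/561675) + 0*(-1/3037925)) = -(119936/187225 + 0) = -1*119936/187225 = -119936/187225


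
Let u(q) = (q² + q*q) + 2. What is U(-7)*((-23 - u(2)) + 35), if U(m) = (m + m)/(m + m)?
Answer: 2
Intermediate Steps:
u(q) = 2 + 2*q² (u(q) = (q² + q²) + 2 = 2*q² + 2 = 2 + 2*q²)
U(m) = 1 (U(m) = (2*m)/((2*m)) = (2*m)*(1/(2*m)) = 1)
U(-7)*((-23 - u(2)) + 35) = 1*((-23 - (2 + 2*2²)) + 35) = 1*((-23 - (2 + 2*4)) + 35) = 1*((-23 - (2 + 8)) + 35) = 1*((-23 - 1*10) + 35) = 1*((-23 - 10) + 35) = 1*(-33 + 35) = 1*2 = 2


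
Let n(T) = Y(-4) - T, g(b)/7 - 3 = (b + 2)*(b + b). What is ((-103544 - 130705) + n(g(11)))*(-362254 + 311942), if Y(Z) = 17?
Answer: 11886461560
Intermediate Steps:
g(b) = 21 + 14*b*(2 + b) (g(b) = 21 + 7*((b + 2)*(b + b)) = 21 + 7*((2 + b)*(2*b)) = 21 + 7*(2*b*(2 + b)) = 21 + 14*b*(2 + b))
n(T) = 17 - T
((-103544 - 130705) + n(g(11)))*(-362254 + 311942) = ((-103544 - 130705) + (17 - (21 + 14*11² + 28*11)))*(-362254 + 311942) = (-234249 + (17 - (21 + 14*121 + 308)))*(-50312) = (-234249 + (17 - (21 + 1694 + 308)))*(-50312) = (-234249 + (17 - 1*2023))*(-50312) = (-234249 + (17 - 2023))*(-50312) = (-234249 - 2006)*(-50312) = -236255*(-50312) = 11886461560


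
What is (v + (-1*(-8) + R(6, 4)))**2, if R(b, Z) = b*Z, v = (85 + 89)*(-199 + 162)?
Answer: 41036836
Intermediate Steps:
v = -6438 (v = 174*(-37) = -6438)
R(b, Z) = Z*b
(v + (-1*(-8) + R(6, 4)))**2 = (-6438 + (-1*(-8) + 4*6))**2 = (-6438 + (8 + 24))**2 = (-6438 + 32)**2 = (-6406)**2 = 41036836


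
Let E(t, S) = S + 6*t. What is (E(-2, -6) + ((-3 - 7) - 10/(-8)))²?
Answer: 11449/16 ≈ 715.56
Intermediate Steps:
(E(-2, -6) + ((-3 - 7) - 10/(-8)))² = ((-6 + 6*(-2)) + ((-3 - 7) - 10/(-8)))² = ((-6 - 12) + (-10 - 10*(-⅛)))² = (-18 + (-10 + 5/4))² = (-18 - 35/4)² = (-107/4)² = 11449/16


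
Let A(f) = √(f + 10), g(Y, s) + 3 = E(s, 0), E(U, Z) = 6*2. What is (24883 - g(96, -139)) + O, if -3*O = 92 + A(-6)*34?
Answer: 74462/3 ≈ 24821.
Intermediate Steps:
E(U, Z) = 12
g(Y, s) = 9 (g(Y, s) = -3 + 12 = 9)
A(f) = √(10 + f)
O = -160/3 (O = -(92 + √(10 - 6)*34)/3 = -(92 + √4*34)/3 = -(92 + 2*34)/3 = -(92 + 68)/3 = -⅓*160 = -160/3 ≈ -53.333)
(24883 - g(96, -139)) + O = (24883 - 1*9) - 160/3 = (24883 - 9) - 160/3 = 24874 - 160/3 = 74462/3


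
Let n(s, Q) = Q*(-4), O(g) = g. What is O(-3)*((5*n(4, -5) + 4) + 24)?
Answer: -384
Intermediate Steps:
n(s, Q) = -4*Q
O(-3)*((5*n(4, -5) + 4) + 24) = -3*((5*(-4*(-5)) + 4) + 24) = -3*((5*20 + 4) + 24) = -3*((100 + 4) + 24) = -3*(104 + 24) = -3*128 = -384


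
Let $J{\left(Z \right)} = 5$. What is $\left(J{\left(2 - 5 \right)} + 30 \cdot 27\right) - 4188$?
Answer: $-3373$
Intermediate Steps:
$\left(J{\left(2 - 5 \right)} + 30 \cdot 27\right) - 4188 = \left(5 + 30 \cdot 27\right) - 4188 = \left(5 + 810\right) - 4188 = 815 - 4188 = -3373$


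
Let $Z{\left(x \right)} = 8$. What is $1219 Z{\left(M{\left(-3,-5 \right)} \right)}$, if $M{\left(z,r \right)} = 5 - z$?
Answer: $9752$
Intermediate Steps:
$1219 Z{\left(M{\left(-3,-5 \right)} \right)} = 1219 \cdot 8 = 9752$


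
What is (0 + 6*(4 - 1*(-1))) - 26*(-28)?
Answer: 758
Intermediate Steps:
(0 + 6*(4 - 1*(-1))) - 26*(-28) = (0 + 6*(4 + 1)) + 728 = (0 + 6*5) + 728 = (0 + 30) + 728 = 30 + 728 = 758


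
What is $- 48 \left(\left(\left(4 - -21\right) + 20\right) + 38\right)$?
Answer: $-3984$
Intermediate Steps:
$- 48 \left(\left(\left(4 - -21\right) + 20\right) + 38\right) = - 48 \left(\left(\left(4 + 21\right) + 20\right) + 38\right) = - 48 \left(\left(25 + 20\right) + 38\right) = - 48 \left(45 + 38\right) = \left(-48\right) 83 = -3984$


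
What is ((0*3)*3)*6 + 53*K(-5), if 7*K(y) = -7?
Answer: -53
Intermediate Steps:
K(y) = -1 (K(y) = (1/7)*(-7) = -1)
((0*3)*3)*6 + 53*K(-5) = ((0*3)*3)*6 + 53*(-1) = (0*3)*6 - 53 = 0*6 - 53 = 0 - 53 = -53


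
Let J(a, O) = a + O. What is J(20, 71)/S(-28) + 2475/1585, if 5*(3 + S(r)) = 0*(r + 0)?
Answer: -27362/951 ≈ -28.772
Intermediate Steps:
S(r) = -3 (S(r) = -3 + (0*(r + 0))/5 = -3 + (0*r)/5 = -3 + (⅕)*0 = -3 + 0 = -3)
J(a, O) = O + a
J(20, 71)/S(-28) + 2475/1585 = (71 + 20)/(-3) + 2475/1585 = 91*(-⅓) + 2475*(1/1585) = -91/3 + 495/317 = -27362/951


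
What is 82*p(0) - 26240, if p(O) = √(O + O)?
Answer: -26240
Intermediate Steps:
p(O) = √2*√O (p(O) = √(2*O) = √2*√O)
82*p(0) - 26240 = 82*(√2*√0) - 26240 = 82*(√2*0) - 26240 = 82*0 - 26240 = 0 - 26240 = -26240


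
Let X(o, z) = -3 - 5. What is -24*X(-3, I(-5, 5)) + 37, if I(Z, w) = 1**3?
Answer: 229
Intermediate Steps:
I(Z, w) = 1
X(o, z) = -8
-24*X(-3, I(-5, 5)) + 37 = -24*(-8) + 37 = 192 + 37 = 229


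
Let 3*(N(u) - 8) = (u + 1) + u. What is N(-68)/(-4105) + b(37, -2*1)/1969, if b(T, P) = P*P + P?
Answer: 81063/8082745 ≈ 0.010029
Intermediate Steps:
N(u) = 25/3 + 2*u/3 (N(u) = 8 + ((u + 1) + u)/3 = 8 + ((1 + u) + u)/3 = 8 + (1 + 2*u)/3 = 8 + (1/3 + 2*u/3) = 25/3 + 2*u/3)
b(T, P) = P + P**2 (b(T, P) = P**2 + P = P + P**2)
N(-68)/(-4105) + b(37, -2*1)/1969 = (25/3 + (2/3)*(-68))/(-4105) + ((-2*1)*(1 - 2*1))/1969 = (25/3 - 136/3)*(-1/4105) - 2*(1 - 2)*(1/1969) = -37*(-1/4105) - 2*(-1)*(1/1969) = 37/4105 + 2*(1/1969) = 37/4105 + 2/1969 = 81063/8082745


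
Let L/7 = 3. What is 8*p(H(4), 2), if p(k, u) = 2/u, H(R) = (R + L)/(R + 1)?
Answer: 8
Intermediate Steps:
L = 21 (L = 7*3 = 21)
H(R) = (21 + R)/(1 + R) (H(R) = (R + 21)/(R + 1) = (21 + R)/(1 + R))
8*p(H(4), 2) = 8*(2/2) = 8*(2*(½)) = 8*1 = 8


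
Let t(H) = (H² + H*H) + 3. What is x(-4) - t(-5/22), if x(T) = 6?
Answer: 701/242 ≈ 2.8967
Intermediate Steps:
t(H) = 3 + 2*H² (t(H) = (H² + H²) + 3 = 2*H² + 3 = 3 + 2*H²)
x(-4) - t(-5/22) = 6 - (3 + 2*(-5/22)²) = 6 - (3 + 2*(25/484)) = 6 - (3 + 25/242) = 6 - 1*751/242 = 6 - 751/242 = 701/242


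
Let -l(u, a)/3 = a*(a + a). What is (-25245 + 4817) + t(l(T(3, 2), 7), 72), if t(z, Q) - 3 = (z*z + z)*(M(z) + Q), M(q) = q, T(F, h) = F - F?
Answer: -19143949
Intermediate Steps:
T(F, h) = 0
l(u, a) = -6*a**2 (l(u, a) = -3*a*(a + a) = -3*a*2*a = -6*a**2)
t(z, Q) = 3 + (Q + z)*(z + z**2) (t(z, Q) = 3 + (z*z + z)*(z + Q) = 3 + (z**2 + z)*(Q + z) = 3 + (z + z**2)*(Q + z) = 3 + (Q + z)*(z + z**2))
(-25245 + 4817) + t(l(T(3, 2), 7), 72) = (-25245 + 4817) + (3 + (-6*7**2)**2 + (-6*7**2)**3 + 72*(-6*7**2) + 72*(-6*7**2)**2) = -20428 + (3 + (-6*49)**2 + (-6*49)**3 + 72*(-6*49) + 72*(-6*49)**2) = -20428 + (3 + (-294)**2 + (-294)**3 + 72*(-294) + 72*(-294)**2) = -20428 + (3 + 86436 - 25412184 - 21168 + 72*86436) = -20428 + (3 + 86436 - 25412184 - 21168 + 6223392) = -20428 - 19123521 = -19143949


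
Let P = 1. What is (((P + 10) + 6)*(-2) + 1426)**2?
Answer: 1937664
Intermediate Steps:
(((P + 10) + 6)*(-2) + 1426)**2 = (((1 + 10) + 6)*(-2) + 1426)**2 = ((11 + 6)*(-2) + 1426)**2 = (17*(-2) + 1426)**2 = (-34 + 1426)**2 = 1392**2 = 1937664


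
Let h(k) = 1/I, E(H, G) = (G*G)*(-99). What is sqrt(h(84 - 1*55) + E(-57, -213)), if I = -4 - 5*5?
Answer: 40*I*sqrt(2360861)/29 ≈ 2119.3*I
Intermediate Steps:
E(H, G) = -99*G**2 (E(H, G) = G**2*(-99) = -99*G**2)
I = -29 (I = -4 - 25 = -29)
h(k) = -1/29 (h(k) = 1/(-29) = -1/29)
sqrt(h(84 - 1*55) + E(-57, -213)) = sqrt(-1/29 - 99*(-213)**2) = sqrt(-1/29 - 99*45369) = sqrt(-1/29 - 4491531) = sqrt(-130254400/29) = 40*I*sqrt(2360861)/29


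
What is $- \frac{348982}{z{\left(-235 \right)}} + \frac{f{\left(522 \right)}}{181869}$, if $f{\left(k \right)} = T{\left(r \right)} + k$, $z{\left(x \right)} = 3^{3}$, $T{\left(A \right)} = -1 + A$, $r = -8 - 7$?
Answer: $- \frac{21156331232}{1636821} \approx -12925.0$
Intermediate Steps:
$r = -15$
$z{\left(x \right)} = 27$
$f{\left(k \right)} = -16 + k$ ($f{\left(k \right)} = \left(-1 - 15\right) + k = -16 + k$)
$- \frac{348982}{z{\left(-235 \right)}} + \frac{f{\left(522 \right)}}{181869} = - \frac{348982}{27} + \frac{-16 + 522}{181869} = \left(-348982\right) \frac{1}{27} + 506 \cdot \frac{1}{181869} = - \frac{348982}{27} + \frac{506}{181869} = - \frac{21156331232}{1636821}$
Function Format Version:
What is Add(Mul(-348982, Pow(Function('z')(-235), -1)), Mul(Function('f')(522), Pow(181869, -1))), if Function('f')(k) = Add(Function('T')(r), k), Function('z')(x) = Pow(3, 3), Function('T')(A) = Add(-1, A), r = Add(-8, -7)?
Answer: Rational(-21156331232, 1636821) ≈ -12925.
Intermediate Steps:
r = -15
Function('z')(x) = 27
Function('f')(k) = Add(-16, k) (Function('f')(k) = Add(Add(-1, -15), k) = Add(-16, k))
Add(Mul(-348982, Pow(Function('z')(-235), -1)), Mul(Function('f')(522), Pow(181869, -1))) = Add(Mul(-348982, Pow(27, -1)), Mul(Add(-16, 522), Pow(181869, -1))) = Add(Mul(-348982, Rational(1, 27)), Mul(506, Rational(1, 181869))) = Add(Rational(-348982, 27), Rational(506, 181869)) = Rational(-21156331232, 1636821)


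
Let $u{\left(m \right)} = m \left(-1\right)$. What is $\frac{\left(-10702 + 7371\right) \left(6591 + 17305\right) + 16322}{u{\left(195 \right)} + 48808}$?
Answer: $- \frac{79581254}{48613} \approx -1637.0$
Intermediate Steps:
$u{\left(m \right)} = - m$
$\frac{\left(-10702 + 7371\right) \left(6591 + 17305\right) + 16322}{u{\left(195 \right)} + 48808} = \frac{\left(-10702 + 7371\right) \left(6591 + 17305\right) + 16322}{\left(-1\right) 195 + 48808} = \frac{\left(-3331\right) 23896 + 16322}{-195 + 48808} = \frac{-79597576 + 16322}{48613} = \left(-79581254\right) \frac{1}{48613} = - \frac{79581254}{48613}$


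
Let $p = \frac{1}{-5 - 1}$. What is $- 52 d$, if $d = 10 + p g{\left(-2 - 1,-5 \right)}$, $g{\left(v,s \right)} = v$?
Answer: $-546$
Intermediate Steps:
$p = - \frac{1}{6}$ ($p = \frac{1}{-6} = - \frac{1}{6} \approx -0.16667$)
$d = \frac{21}{2}$ ($d = 10 - \frac{-2 - 1}{6} = 10 - - \frac{1}{2} = 10 + \frac{1}{2} = \frac{21}{2} \approx 10.5$)
$- 52 d = \left(-52\right) \frac{21}{2} = -546$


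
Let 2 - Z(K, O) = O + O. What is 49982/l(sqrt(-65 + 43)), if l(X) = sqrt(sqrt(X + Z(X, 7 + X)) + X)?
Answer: 49982/sqrt(sqrt(-12 - I*sqrt(22)) + I*sqrt(22)) ≈ 37351.0 - 21672.0*I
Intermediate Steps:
Z(K, O) = 2 - 2*O (Z(K, O) = 2 - (O + O) = 2 - 2*O)
l(X) = sqrt(X + sqrt(-12 - X)) (l(X) = sqrt(sqrt(X + (2 - 2*(7 + X))) + X) = sqrt(sqrt(X + (2 + (-14 - 2*X))) + X) = sqrt(sqrt(X + (-12 - 2*X)) + X) = sqrt(sqrt(-12 - X) + X) = sqrt(X + sqrt(-12 - X)))
49982/l(sqrt(-65 + 43)) = 49982/(sqrt(sqrt(-65 + 43) + sqrt(-12 - sqrt(-65 + 43)))) = 49982/(sqrt(sqrt(-22) + sqrt(-12 - sqrt(-22)))) = 49982/(sqrt(I*sqrt(22) + sqrt(-12 - I*sqrt(22)))) = 49982/(sqrt(sqrt(-12 - I*sqrt(22)) + I*sqrt(22))) = 49982/sqrt(sqrt(-12 - I*sqrt(22)) + I*sqrt(22))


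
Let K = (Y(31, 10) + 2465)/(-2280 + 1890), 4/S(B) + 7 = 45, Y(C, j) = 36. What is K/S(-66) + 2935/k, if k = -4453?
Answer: -213891407/3473340 ≈ -61.581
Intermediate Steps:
S(B) = 2/19 (S(B) = 4/(-7 + 45) = 4/38 = 4*(1/38) = 2/19)
K = -2501/390 (K = (36 + 2465)/(-2280 + 1890) = 2501/(-390) = 2501*(-1/390) = -2501/390 ≈ -6.4128)
K/S(-66) + 2935/k = -2501/(390*2/19) + 2935/(-4453) = -2501/390*19/2 + 2935*(-1/4453) = -47519/780 - 2935/4453 = -213891407/3473340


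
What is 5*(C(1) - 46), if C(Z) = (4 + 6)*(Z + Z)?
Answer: -130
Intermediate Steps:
C(Z) = 20*Z (C(Z) = 10*(2*Z) = 20*Z)
5*(C(1) - 46) = 5*(20*1 - 46) = 5*(20 - 46) = 5*(-26) = -130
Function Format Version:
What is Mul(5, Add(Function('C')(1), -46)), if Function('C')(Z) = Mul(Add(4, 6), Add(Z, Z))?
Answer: -130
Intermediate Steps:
Function('C')(Z) = Mul(20, Z) (Function('C')(Z) = Mul(10, Mul(2, Z)) = Mul(20, Z))
Mul(5, Add(Function('C')(1), -46)) = Mul(5, Add(Mul(20, 1), -46)) = Mul(5, Add(20, -46)) = Mul(5, -26) = -130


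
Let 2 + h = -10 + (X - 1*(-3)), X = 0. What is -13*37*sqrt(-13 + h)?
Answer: -481*I*sqrt(22) ≈ -2256.1*I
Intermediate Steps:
h = -9 (h = -2 + (-10 + (0 - 1*(-3))) = -2 + (-10 + (0 + 3)) = -2 + (-10 + 3) = -2 - 7 = -9)
-13*37*sqrt(-13 + h) = -13*37*sqrt(-13 - 9) = -481*sqrt(-22) = -481*I*sqrt(22)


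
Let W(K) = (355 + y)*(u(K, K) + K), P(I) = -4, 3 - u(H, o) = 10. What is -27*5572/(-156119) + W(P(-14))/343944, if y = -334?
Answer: 17236082549/17898731112 ≈ 0.96298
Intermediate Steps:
u(H, o) = -7 (u(H, o) = 3 - 1*10 = 3 - 10 = -7)
W(K) = -147 + 21*K (W(K) = (355 - 334)*(-7 + K) = 21*(-7 + K) = -147 + 21*K)
-27*5572/(-156119) + W(P(-14))/343944 = -27*5572/(-156119) + (-147 + 21*(-4))/343944 = -150444*(-1/156119) + (-147 - 84)*(1/343944) = 150444/156119 - 231*1/343944 = 150444/156119 - 77/114648 = 17236082549/17898731112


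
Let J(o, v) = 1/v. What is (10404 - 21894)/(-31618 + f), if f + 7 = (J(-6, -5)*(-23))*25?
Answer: 1149/3151 ≈ 0.36465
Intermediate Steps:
f = 108 (f = -7 + (-23/(-5))*25 = -7 - 1/5*(-23)*25 = -7 + (23/5)*25 = -7 + 115 = 108)
(10404 - 21894)/(-31618 + f) = (10404 - 21894)/(-31618 + 108) = -11490/(-31510) = -11490*(-1/31510) = 1149/3151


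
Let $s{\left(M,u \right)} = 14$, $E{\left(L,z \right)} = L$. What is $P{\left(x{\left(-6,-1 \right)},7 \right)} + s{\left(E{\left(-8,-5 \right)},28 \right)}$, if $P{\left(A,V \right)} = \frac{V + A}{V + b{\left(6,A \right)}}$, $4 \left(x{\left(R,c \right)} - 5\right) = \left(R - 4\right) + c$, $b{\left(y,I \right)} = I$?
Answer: $15$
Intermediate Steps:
$x{\left(R,c \right)} = 4 + \frac{R}{4} + \frac{c}{4}$ ($x{\left(R,c \right)} = 5 + \frac{\left(R - 4\right) + c}{4} = 5 + \frac{\left(-4 + R\right) + c}{4} = 5 + \frac{-4 + R + c}{4} = 5 + \left(-1 + \frac{R}{4} + \frac{c}{4}\right) = 4 + \frac{R}{4} + \frac{c}{4}$)
$P{\left(A,V \right)} = 1$ ($P{\left(A,V \right)} = \frac{V + A}{V + A} = \frac{A + V}{A + V} = 1$)
$P{\left(x{\left(-6,-1 \right)},7 \right)} + s{\left(E{\left(-8,-5 \right)},28 \right)} = 1 + 14 = 15$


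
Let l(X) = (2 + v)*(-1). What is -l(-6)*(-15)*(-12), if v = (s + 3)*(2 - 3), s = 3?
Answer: -720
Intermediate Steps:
v = -6 (v = (3 + 3)*(2 - 3) = 6*(-1) = -6)
l(X) = 4 (l(X) = (2 - 6)*(-1) = -4*(-1) = 4)
-l(-6)*(-15)*(-12) = -4*(-15)*(-12) = -(-60)*(-12) = -1*720 = -720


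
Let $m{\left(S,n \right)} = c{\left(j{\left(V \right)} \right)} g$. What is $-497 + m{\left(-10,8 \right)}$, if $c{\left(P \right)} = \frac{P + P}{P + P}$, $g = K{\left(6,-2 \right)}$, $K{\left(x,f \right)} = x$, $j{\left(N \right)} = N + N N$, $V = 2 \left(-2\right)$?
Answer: $-491$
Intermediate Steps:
$V = -4$
$j{\left(N \right)} = N + N^{2}$
$g = 6$
$c{\left(P \right)} = 1$ ($c{\left(P \right)} = \frac{2 P}{2 P} = 2 P \frac{1}{2 P} = 1$)
$m{\left(S,n \right)} = 6$ ($m{\left(S,n \right)} = 1 \cdot 6 = 6$)
$-497 + m{\left(-10,8 \right)} = -497 + 6 = -491$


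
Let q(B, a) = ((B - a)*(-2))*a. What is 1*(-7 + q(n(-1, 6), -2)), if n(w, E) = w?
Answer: -3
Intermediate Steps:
q(B, a) = a*(-2*B + 2*a) (q(B, a) = (-2*B + 2*a)*a = a*(-2*B + 2*a))
1*(-7 + q(n(-1, 6), -2)) = 1*(-7 + 2*(-2)*(-2 - 1*(-1))) = 1*(-7 + 2*(-2)*(-2 + 1)) = 1*(-7 + 2*(-2)*(-1)) = 1*(-7 + 4) = 1*(-3) = -3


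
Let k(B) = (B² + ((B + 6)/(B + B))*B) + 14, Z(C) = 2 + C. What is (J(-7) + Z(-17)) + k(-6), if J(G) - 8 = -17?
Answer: 26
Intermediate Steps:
J(G) = -9 (J(G) = 8 - 17 = -9)
k(B) = 17 + B² + B/2 (k(B) = (B² + ((6 + B)/((2*B)))*B) + 14 = (B² + ((6 + B)*(1/(2*B)))*B) + 14 = (B² + ((6 + B)/(2*B))*B) + 14 = (B² + (3 + B/2)) + 14 = (3 + B² + B/2) + 14 = 17 + B² + B/2)
(J(-7) + Z(-17)) + k(-6) = (-9 + (2 - 17)) + (17 + (-6)² + (½)*(-6)) = (-9 - 15) + (17 + 36 - 3) = -24 + 50 = 26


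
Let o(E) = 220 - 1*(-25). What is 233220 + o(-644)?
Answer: 233465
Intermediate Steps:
o(E) = 245 (o(E) = 220 + 25 = 245)
233220 + o(-644) = 233220 + 245 = 233465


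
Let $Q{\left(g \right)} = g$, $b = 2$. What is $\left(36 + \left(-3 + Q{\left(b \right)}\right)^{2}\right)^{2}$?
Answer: $1369$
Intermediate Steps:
$\left(36 + \left(-3 + Q{\left(b \right)}\right)^{2}\right)^{2} = \left(36 + \left(-3 + 2\right)^{2}\right)^{2} = \left(36 + \left(-1\right)^{2}\right)^{2} = \left(36 + 1\right)^{2} = 37^{2} = 1369$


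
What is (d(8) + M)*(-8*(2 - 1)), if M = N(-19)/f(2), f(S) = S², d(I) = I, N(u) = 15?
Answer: -94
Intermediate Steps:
M = 15/4 (M = 15/(2²) = 15/4 ≈ 3.7500)
(d(8) + M)*(-8*(2 - 1)) = (8 + 15/4)*(-8*(2 - 1)) = 47*(-8*1)/4 = (47/4)*(-8) = -94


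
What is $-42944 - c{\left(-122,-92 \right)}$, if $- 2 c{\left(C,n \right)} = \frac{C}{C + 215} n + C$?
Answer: $- \frac{3993853}{93} \approx -42945.0$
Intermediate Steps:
$c{\left(C,n \right)} = - \frac{C}{2} - \frac{C n}{2 \left(215 + C\right)}$ ($c{\left(C,n \right)} = - \frac{\frac{C}{C + 215} n + C}{2} = - \frac{\frac{C}{215 + C} n + C}{2} = - \frac{\frac{C n}{215 + C} + C}{2} = - \frac{C + \frac{C n}{215 + C}}{2} = - \frac{C}{2} - \frac{C n}{2 \left(215 + C\right)}$)
$-42944 - c{\left(-122,-92 \right)} = -42944 - \left(-1\right) \left(-122\right) \frac{1}{430 + 2 \left(-122\right)} \left(215 - 122 - 92\right) = -42944 - \left(-1\right) \left(-122\right) \frac{1}{430 - 244} \cdot 1 = -42944 - \left(-1\right) \left(-122\right) \frac{1}{186} \cdot 1 = -42944 - \frac{61}{93} = - \frac{3993853}{93}$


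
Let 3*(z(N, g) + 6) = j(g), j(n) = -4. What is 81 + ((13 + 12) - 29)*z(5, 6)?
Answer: 331/3 ≈ 110.33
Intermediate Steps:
z(N, g) = -22/3 (z(N, g) = -6 + (⅓)*(-4) = -6 - 4/3 = -22/3)
81 + ((13 + 12) - 29)*z(5, 6) = 81 + ((13 + 12) - 29)*(-22/3) = 81 + (25 - 29)*(-22/3) = 81 - 4*(-22/3) = 81 + 88/3 = 331/3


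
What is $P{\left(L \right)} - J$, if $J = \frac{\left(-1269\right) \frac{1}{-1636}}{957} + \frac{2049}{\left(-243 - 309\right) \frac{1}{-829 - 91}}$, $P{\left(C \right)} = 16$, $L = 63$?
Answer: $- \frac{1773884139}{521884} \approx -3399.0$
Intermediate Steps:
$J = \frac{1782234283}{521884}$ ($J = \left(-1269\right) \left(- \frac{1}{1636}\right) \frac{1}{957} + \frac{2049}{\left(-552\right) \frac{1}{-920}} = \frac{1269}{1636} \cdot \frac{1}{957} + \frac{2049}{\left(-552\right) \left(- \frac{1}{920}\right)} = \frac{423}{521884} + \frac{2049}{\frac{3}{5}} = \frac{423}{521884} + 2049 \cdot \frac{5}{3} = \frac{423}{521884} + 3415 = \frac{1782234283}{521884} \approx 3415.0$)
$P{\left(L \right)} - J = 16 - \frac{1782234283}{521884} = - \frac{1773884139}{521884}$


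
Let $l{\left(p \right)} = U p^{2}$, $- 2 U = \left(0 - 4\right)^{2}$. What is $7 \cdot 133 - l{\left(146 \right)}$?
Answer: $171459$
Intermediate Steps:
$U = -8$ ($U = - \frac{\left(0 - 4\right)^{2}}{2} = - \frac{\left(-4\right)^{2}}{2} = \left(- \frac{1}{2}\right) 16 = -8$)
$l{\left(p \right)} = - 8 p^{2}$
$7 \cdot 133 - l{\left(146 \right)} = 7 \cdot 133 - - 8 \cdot 146^{2} = 931 - \left(-8\right) 21316 = 931 - -170528 = 931 + 170528 = 171459$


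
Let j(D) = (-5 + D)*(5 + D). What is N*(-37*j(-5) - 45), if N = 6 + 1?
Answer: -315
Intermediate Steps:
N = 7
N*(-37*j(-5) - 45) = 7*(-37*(-25 + (-5)**2) - 45) = 7*(-37*(-25 + 25) - 45) = 7*(-37*0 - 45) = 7*(0 - 45) = 7*(-45) = -315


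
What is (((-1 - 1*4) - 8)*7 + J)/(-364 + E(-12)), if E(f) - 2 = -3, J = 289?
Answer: -198/365 ≈ -0.54247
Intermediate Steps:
E(f) = -1 (E(f) = 2 - 3 = -1)
(((-1 - 1*4) - 8)*7 + J)/(-364 + E(-12)) = (((-1 - 1*4) - 8)*7 + 289)/(-364 - 1) = (((-1 - 4) - 8)*7 + 289)/(-365) = -((-5 - 8)*7 + 289)/365 = -(-13*7 + 289)/365 = -(-91 + 289)/365 = -1/365*198 = -198/365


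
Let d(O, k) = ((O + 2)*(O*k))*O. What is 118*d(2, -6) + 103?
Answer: -11225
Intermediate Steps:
d(O, k) = k*O**2*(2 + O) (d(O, k) = ((2 + O)*(O*k))*O = (O*k*(2 + O))*O = k*O**2*(2 + O))
118*d(2, -6) + 103 = 118*(-6*2**2*(2 + 2)) + 103 = 118*(-6*4*4) + 103 = 118*(-96) + 103 = -11328 + 103 = -11225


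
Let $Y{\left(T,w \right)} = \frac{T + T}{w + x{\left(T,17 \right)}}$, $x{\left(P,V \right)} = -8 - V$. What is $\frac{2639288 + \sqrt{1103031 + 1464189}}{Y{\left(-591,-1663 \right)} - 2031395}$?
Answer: $- \frac{2227559072}{1714496789} - \frac{1688 \sqrt{641805}}{1714496789} \approx -1.3$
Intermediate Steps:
$Y{\left(T,w \right)} = \frac{2 T}{-25 + w}$ ($Y{\left(T,w \right)} = \frac{T + T}{w - 25} = \frac{2 T}{w - 25} = \frac{2 T}{-25 + w}$)
$\frac{2639288 + \sqrt{1103031 + 1464189}}{Y{\left(-591,-1663 \right)} - 2031395} = \frac{2639288 + \sqrt{1103031 + 1464189}}{2 \left(-591\right) \frac{1}{-25 - 1663} - 2031395} = \frac{2639288 + \sqrt{2567220}}{2 \left(-591\right) \frac{1}{-1688} - 2031395} = \frac{2639288 + 2 \sqrt{641805}}{2 \left(-591\right) \left(- \frac{1}{1688}\right) - 2031395} = \frac{2639288 + 2 \sqrt{641805}}{\frac{591}{844} - 2031395} = \frac{2639288 + 2 \sqrt{641805}}{- \frac{1714496789}{844}} = \left(2639288 + 2 \sqrt{641805}\right) \left(- \frac{844}{1714496789}\right) = - \frac{2227559072}{1714496789} - \frac{1688 \sqrt{641805}}{1714496789}$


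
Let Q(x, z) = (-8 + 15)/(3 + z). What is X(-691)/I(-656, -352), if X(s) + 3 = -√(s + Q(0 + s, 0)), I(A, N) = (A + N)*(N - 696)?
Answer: -1/352128 - I*√6198/3169152 ≈ -2.8399e-6 - 2.4842e-5*I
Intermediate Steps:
I(A, N) = (-696 + N)*(A + N) (I(A, N) = (A + N)*(-696 + N) = (-696 + N)*(A + N))
Q(x, z) = 7/(3 + z)
X(s) = -3 - √(7/3 + s) (X(s) = -3 - √(s + 7/(3 + 0)) = -3 - √(s + 7/3) = -3 - √(7/3 + s))
X(-691)/I(-656, -352) = (-3 - √(21 + 9*(-691))/3)/((-352)² - 696*(-656) - 696*(-352) - 656*(-352)) = (-3 - √(21 - 6219)/3)/(123904 + 456576 + 244992 + 230912) = (-3 - I*√6198/3)/1056384 = (-3 - I*√6198/3)*(1/1056384) = -1/352128 - I*√6198/3169152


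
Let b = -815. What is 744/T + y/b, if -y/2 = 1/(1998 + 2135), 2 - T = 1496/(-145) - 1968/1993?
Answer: 362110617860758/6475500231455 ≈ 55.920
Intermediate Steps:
T = 3844858/288985 (T = 2 - (1496/(-145) - 1968/1993) = 2 - (1496*(-1/145) - 1968*1/1993) = 2 - (-1496/145 - 1968/1993) = 2 - 1*(-3266888/288985) = 2 + 3266888/288985 = 3844858/288985 ≈ 13.305)
y = -2/4133 (y = -2/(1998 + 2135) = -2/4133 ≈ -0.00048391)
744/T + y/b = 744/(3844858/288985) - 2/4133/(-815) = 744*(288985/3844858) - 2/4133*(-1/815) = 107502420/1922429 + 2/3368395 = 362110617860758/6475500231455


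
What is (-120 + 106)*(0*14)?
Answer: 0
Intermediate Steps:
(-120 + 106)*(0*14) = -14*0 = 0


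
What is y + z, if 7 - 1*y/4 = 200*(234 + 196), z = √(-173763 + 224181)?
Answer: -343972 + 3*√5602 ≈ -3.4375e+5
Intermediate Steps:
z = 3*√5602 (z = √50418 = 3*√5602 ≈ 224.54)
y = -343972 (y = 28 - 800*(234 + 196) = 28 - 800*430 = 28 - 4*86000 = 28 - 344000 = -343972)
y + z = -343972 + 3*√5602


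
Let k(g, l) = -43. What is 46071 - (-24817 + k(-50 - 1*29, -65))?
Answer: 70931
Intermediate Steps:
46071 - (-24817 + k(-50 - 1*29, -65)) = 46071 - (-24817 - 43) = 46071 - 1*(-24860) = 46071 + 24860 = 70931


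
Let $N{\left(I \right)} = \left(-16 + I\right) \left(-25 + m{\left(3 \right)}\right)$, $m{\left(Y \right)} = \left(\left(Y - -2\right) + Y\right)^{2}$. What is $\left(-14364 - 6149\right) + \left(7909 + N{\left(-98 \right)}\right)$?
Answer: $-17050$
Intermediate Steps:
$m{\left(Y \right)} = \left(2 + 2 Y\right)^{2}$ ($m{\left(Y \right)} = \left(\left(Y + 2\right) + Y\right)^{2} = \left(\left(2 + Y\right) + Y\right)^{2} = \left(2 + 2 Y\right)^{2}$)
$N{\left(I \right)} = -624 + 39 I$ ($N{\left(I \right)} = \left(-16 + I\right) \left(-25 + 4 \left(1 + 3\right)^{2}\right) = \left(-16 + I\right) \left(-25 + 4 \cdot 4^{2}\right) = \left(-16 + I\right) \left(-25 + 4 \cdot 16\right) = \left(-16 + I\right) \left(-25 + 64\right) = \left(-16 + I\right) 39 = -624 + 39 I$)
$\left(-14364 - 6149\right) + \left(7909 + N{\left(-98 \right)}\right) = \left(-14364 - 6149\right) + \left(7909 + \left(-624 + 39 \left(-98\right)\right)\right) = -20513 + \left(7909 - 4446\right) = -20513 + 3463 = -17050$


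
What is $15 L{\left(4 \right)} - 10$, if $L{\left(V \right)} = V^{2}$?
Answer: $230$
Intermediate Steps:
$15 L{\left(4 \right)} - 10 = 15 \cdot 4^{2} - 10 = 15 \cdot 16 - 10 = 240 - 10 = 230$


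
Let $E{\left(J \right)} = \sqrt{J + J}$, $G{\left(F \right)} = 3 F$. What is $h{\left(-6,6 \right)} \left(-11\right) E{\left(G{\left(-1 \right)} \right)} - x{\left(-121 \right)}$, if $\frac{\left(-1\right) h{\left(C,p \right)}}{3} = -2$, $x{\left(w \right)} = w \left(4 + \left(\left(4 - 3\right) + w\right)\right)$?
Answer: $-14036 - 66 i \sqrt{6} \approx -14036.0 - 161.67 i$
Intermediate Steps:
$x{\left(w \right)} = w \left(5 + w\right)$ ($x{\left(w \right)} = w \left(4 + \left(1 + w\right)\right) = w \left(5 + w\right)$)
$h{\left(C,p \right)} = 6$ ($h{\left(C,p \right)} = \left(-3\right) \left(-2\right) = 6$)
$E{\left(J \right)} = \sqrt{2} \sqrt{J}$ ($E{\left(J \right)} = \sqrt{2 J} = \sqrt{2} \sqrt{J}$)
$h{\left(-6,6 \right)} \left(-11\right) E{\left(G{\left(-1 \right)} \right)} - x{\left(-121 \right)} = 6 \left(-11\right) \sqrt{2} \sqrt{3 \left(-1\right)} - - 121 \left(5 - 121\right) = - 66 \sqrt{2} \sqrt{-3} - \left(-121\right) \left(-116\right) = - 66 \sqrt{2} i \sqrt{3} - 14036 = - 66 i \sqrt{6} - 14036 = -14036 - 66 i \sqrt{6}$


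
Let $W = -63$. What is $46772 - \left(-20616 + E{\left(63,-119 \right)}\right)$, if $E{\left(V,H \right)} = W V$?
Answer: $71357$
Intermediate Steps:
$E{\left(V,H \right)} = - 63 V$
$46772 - \left(-20616 + E{\left(63,-119 \right)}\right) = 46772 - \left(-20616 - 3969\right) = 46772 - -24585 = 46772 + 24585 = 71357$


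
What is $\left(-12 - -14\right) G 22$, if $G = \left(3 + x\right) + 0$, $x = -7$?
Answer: $-176$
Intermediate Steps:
$G = -4$ ($G = \left(3 - 7\right) + 0 = -4 + 0 = -4$)
$\left(-12 - -14\right) G 22 = \left(-12 - -14\right) \left(-4\right) 22 = \left(-12 + 14\right) \left(-4\right) 22 = 2 \left(-4\right) 22 = \left(-8\right) 22 = -176$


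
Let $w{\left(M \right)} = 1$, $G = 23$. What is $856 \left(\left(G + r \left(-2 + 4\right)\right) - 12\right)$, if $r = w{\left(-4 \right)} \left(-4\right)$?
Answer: $2568$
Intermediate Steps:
$r = -4$ ($r = 1 \left(-4\right) = -4$)
$856 \left(\left(G + r \left(-2 + 4\right)\right) - 12\right) = 856 \left(\left(23 - 4 \left(-2 + 4\right)\right) - 12\right) = 856 \left(\left(23 - 8\right) - 12\right) = 856 \left(15 - 12\right) = 856 \cdot 3 = 2568$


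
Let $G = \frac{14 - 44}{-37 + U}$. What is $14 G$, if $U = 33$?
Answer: $105$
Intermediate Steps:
$G = \frac{15}{2}$ ($G = \frac{14 - 44}{-37 + 33} = - \frac{30}{-4} = \left(-30\right) \left(- \frac{1}{4}\right) = \frac{15}{2} \approx 7.5$)
$14 G = 14 \cdot \frac{15}{2} = 105$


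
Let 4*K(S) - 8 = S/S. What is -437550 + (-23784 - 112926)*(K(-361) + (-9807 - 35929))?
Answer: 12503646825/2 ≈ 6.2518e+9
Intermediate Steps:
K(S) = 9/4 (K(S) = 2 + (S/S)/4 = 2 + (¼)*1 = 2 + ¼ = 9/4)
-437550 + (-23784 - 112926)*(K(-361) + (-9807 - 35929)) = -437550 + (-23784 - 112926)*(9/4 + (-9807 - 35929)) = -437550 - 136710*(9/4 - 45736) = -437550 - 136710*(-182935/4) = -437550 + 12504521925/2 = 12503646825/2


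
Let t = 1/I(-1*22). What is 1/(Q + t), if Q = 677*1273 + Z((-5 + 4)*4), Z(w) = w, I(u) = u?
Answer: 22/18959973 ≈ 1.1603e-6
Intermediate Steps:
t = -1/22 (t = 1/(-1*22) = 1/(-22) = -1/22 ≈ -0.045455)
Q = 861817 (Q = 677*1273 + (-5 + 4)*4 = 861821 - 1*4 = 861821 - 4 = 861817)
1/(Q + t) = 1/(861817 - 1/22) = 1/(18959973/22) = 22/18959973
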